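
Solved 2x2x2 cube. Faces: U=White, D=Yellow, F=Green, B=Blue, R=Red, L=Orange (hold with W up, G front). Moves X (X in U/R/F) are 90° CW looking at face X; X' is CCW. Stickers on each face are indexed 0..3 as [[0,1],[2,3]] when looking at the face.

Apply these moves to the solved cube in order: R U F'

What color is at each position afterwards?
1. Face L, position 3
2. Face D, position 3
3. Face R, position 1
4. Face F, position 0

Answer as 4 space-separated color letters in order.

Answer: G B B R

Derivation:
After move 1 (R): R=RRRR U=WGWG F=GYGY D=YBYB B=WBWB
After move 2 (U): U=WWGG F=RRGY R=WBRR B=OOWB L=GYOO
After move 3 (F'): F=RYRG U=WWWR R=BBYR D=YOYB L=GGOG
Query 1: L[3] = G
Query 2: D[3] = B
Query 3: R[1] = B
Query 4: F[0] = R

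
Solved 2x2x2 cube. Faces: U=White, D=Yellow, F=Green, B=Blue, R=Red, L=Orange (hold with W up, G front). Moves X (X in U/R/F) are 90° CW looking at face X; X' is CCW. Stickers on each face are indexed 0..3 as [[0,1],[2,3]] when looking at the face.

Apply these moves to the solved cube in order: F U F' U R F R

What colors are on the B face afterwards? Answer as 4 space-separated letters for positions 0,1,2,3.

After move 1 (F): F=GGGG U=WWOO R=WRWR D=RRYY L=OYOY
After move 2 (U): U=OWOW F=WRGG R=BBWR B=OYBB L=GGOY
After move 3 (F'): F=RGWG U=OWBW R=RBRR D=GYYY L=GWOO
After move 4 (U): U=BOWW F=RBWG R=OYRR B=GWBB L=RGOO
After move 5 (R): R=RORY U=BBWG F=RYWY D=GBYG B=WWOB
After move 6 (F): F=WRYY U=BBOG R=WOGY D=RRYG L=RGOB
After move 7 (R): R=GWYO U=BROY F=WRYG D=ROYW B=GWBB
Query: B face = GWBB

Answer: G W B B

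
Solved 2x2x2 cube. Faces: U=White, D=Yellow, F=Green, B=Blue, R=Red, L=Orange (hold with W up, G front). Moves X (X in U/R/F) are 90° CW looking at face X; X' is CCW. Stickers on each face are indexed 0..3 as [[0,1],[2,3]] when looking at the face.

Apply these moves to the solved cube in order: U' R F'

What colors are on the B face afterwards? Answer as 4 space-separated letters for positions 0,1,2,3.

Answer: W R W B

Derivation:
After move 1 (U'): U=WWWW F=OOGG R=GGRR B=RRBB L=BBOO
After move 2 (R): R=RGRG U=WOWG F=OYGY D=YBYR B=WRWB
After move 3 (F'): F=YYOG U=WORR R=BGYG D=BOYR L=BGOW
Query: B face = WRWB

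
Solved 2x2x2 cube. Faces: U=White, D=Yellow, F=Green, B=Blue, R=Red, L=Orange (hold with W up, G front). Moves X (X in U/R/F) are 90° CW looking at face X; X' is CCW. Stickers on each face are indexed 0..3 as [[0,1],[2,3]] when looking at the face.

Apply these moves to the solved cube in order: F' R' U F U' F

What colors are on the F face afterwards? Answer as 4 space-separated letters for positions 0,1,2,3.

After move 1 (F'): F=GGGG U=WWRR R=YRYR D=OOYY L=OWOW
After move 2 (R'): R=RRYY U=WBRB F=GWGR D=OGYG B=YBOB
After move 3 (U): U=RWBB F=RRGR R=YBYY B=OWOB L=GWOW
After move 4 (F): F=GRRR U=RWWW R=BBBY D=YYYG L=GOOG
After move 5 (U'): U=WWRW F=GORR R=GRBY B=BBOB L=OWOG
After move 6 (F): F=RGRO U=WWGW R=RRWY D=BGYG L=OYOY
Query: F face = RGRO

Answer: R G R O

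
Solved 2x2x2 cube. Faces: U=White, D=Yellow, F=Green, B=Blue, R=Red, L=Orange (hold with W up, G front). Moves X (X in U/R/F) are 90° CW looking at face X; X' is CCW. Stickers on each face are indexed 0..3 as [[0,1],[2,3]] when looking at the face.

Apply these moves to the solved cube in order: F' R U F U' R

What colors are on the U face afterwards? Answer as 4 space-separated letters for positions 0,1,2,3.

Answer: W O R Y

Derivation:
After move 1 (F'): F=GGGG U=WWRR R=YRYR D=OOYY L=OWOW
After move 2 (R): R=YYRR U=WGRG F=GOGY D=OBYB B=RBWB
After move 3 (U): U=RWGG F=YYGY R=RBRR B=OWWB L=GOOW
After move 4 (F): F=GYYY U=RWWO R=GBGR D=RRYB L=GOOB
After move 5 (U'): U=WORW F=GOYY R=GYGR B=GBWB L=OWOB
After move 6 (R): R=GGRY U=WORY F=GRYB D=RWYG B=WBOB
Query: U face = WORY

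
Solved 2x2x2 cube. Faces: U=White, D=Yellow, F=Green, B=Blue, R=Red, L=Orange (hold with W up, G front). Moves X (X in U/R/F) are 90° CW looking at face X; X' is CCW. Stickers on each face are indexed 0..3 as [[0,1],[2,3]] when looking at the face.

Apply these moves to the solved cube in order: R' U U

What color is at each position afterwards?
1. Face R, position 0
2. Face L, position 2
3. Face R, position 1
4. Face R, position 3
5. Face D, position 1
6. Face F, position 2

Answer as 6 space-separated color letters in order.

Answer: O O O R G G

Derivation:
After move 1 (R'): R=RRRR U=WBWB F=GWGW D=YGYG B=YBYB
After move 2 (U): U=WWBB F=RRGW R=YBRR B=OOYB L=GWOO
After move 3 (U): U=BWBW F=YBGW R=OORR B=GWYB L=RROO
Query 1: R[0] = O
Query 2: L[2] = O
Query 3: R[1] = O
Query 4: R[3] = R
Query 5: D[1] = G
Query 6: F[2] = G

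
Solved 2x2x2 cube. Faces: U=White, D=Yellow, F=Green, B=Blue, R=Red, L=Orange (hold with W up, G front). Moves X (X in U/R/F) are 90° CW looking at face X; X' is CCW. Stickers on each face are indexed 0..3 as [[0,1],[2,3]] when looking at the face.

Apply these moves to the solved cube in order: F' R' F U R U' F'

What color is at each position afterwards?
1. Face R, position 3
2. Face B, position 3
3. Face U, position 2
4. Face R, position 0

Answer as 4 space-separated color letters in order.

Answer: B B R O

Derivation:
After move 1 (F'): F=GGGG U=WWRR R=YRYR D=OOYY L=OWOW
After move 2 (R'): R=RRYY U=WBRB F=GWGR D=OGYG B=YBOB
After move 3 (F): F=GGRW U=WBWW R=RRBY D=YRYG L=OOOG
After move 4 (U): U=WWWB F=RRRW R=YBBY B=OOOB L=GGOG
After move 5 (R): R=BYYB U=WRWW F=RRRG D=YOYO B=BOWB
After move 6 (U'): U=RWWW F=GGRG R=RRYB B=BYWB L=BOOG
After move 7 (F'): F=GGGR U=RWRY R=ORYB D=OGYO L=BWOW
Query 1: R[3] = B
Query 2: B[3] = B
Query 3: U[2] = R
Query 4: R[0] = O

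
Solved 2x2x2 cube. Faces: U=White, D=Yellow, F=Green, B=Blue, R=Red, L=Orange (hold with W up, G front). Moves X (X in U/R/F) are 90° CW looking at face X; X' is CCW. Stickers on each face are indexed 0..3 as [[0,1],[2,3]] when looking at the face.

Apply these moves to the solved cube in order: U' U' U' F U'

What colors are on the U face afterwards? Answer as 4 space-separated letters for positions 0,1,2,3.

After move 1 (U'): U=WWWW F=OOGG R=GGRR B=RRBB L=BBOO
After move 2 (U'): U=WWWW F=BBGG R=OORR B=GGBB L=RROO
After move 3 (U'): U=WWWW F=RRGG R=BBRR B=OOBB L=GGOO
After move 4 (F): F=GRGR U=WWOG R=WBWR D=RBYY L=GYOY
After move 5 (U'): U=WGWO F=GYGR R=GRWR B=WBBB L=OOOY
Query: U face = WGWO

Answer: W G W O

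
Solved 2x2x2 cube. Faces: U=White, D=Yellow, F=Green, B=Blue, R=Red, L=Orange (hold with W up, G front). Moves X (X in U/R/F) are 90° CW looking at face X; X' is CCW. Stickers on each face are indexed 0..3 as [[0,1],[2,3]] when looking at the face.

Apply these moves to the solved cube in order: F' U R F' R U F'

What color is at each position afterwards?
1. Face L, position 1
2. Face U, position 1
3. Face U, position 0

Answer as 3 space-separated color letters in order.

After move 1 (F'): F=GGGG U=WWRR R=YRYR D=OOYY L=OWOW
After move 2 (U): U=RWRW F=YRGG R=BBYR B=OWBB L=GGOW
After move 3 (R): R=YBRB U=RRRG F=YOGY D=OBYO B=WWWB
After move 4 (F'): F=OYYG U=RRYR R=BBOB D=GWYO L=GGOR
After move 5 (R): R=OBBB U=RYYG F=OWYO D=GWYW B=RWRB
After move 6 (U): U=YRGY F=OBYO R=RWBB B=GGRB L=OWOR
After move 7 (F'): F=BOOY U=YRRB R=WWGB D=WRYW L=OYOG
Query 1: L[1] = Y
Query 2: U[1] = R
Query 3: U[0] = Y

Answer: Y R Y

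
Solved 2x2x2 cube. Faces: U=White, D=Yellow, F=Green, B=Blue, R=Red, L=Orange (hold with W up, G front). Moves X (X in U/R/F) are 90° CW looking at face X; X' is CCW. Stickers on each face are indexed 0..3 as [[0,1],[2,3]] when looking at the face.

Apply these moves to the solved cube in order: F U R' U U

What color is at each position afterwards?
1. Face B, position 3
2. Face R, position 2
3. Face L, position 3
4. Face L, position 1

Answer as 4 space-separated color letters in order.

Answer: B B Y R

Derivation:
After move 1 (F): F=GGGG U=WWOO R=WRWR D=RRYY L=OYOY
After move 2 (U): U=OWOW F=WRGG R=BBWR B=OYBB L=GGOY
After move 3 (R'): R=BRBW U=OBOO F=WWGW D=RRYG B=YYRB
After move 4 (U): U=OOOB F=BRGW R=YYBW B=GGRB L=WWOY
After move 5 (U): U=OOBO F=YYGW R=GGBW B=WWRB L=BROY
Query 1: B[3] = B
Query 2: R[2] = B
Query 3: L[3] = Y
Query 4: L[1] = R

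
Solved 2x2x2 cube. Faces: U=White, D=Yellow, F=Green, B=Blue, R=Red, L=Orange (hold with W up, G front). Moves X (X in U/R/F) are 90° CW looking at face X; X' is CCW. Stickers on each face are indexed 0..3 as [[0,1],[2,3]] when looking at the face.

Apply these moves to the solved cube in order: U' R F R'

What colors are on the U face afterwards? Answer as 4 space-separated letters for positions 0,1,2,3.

After move 1 (U'): U=WWWW F=OOGG R=GGRR B=RRBB L=BBOO
After move 2 (R): R=RGRG U=WOWG F=OYGY D=YBYR B=WRWB
After move 3 (F): F=GOYY U=WOOB R=WGGG D=RRYR L=BYOB
After move 4 (R'): R=GGWG U=WWOW F=GOYB D=ROYY B=RRRB
Query: U face = WWOW

Answer: W W O W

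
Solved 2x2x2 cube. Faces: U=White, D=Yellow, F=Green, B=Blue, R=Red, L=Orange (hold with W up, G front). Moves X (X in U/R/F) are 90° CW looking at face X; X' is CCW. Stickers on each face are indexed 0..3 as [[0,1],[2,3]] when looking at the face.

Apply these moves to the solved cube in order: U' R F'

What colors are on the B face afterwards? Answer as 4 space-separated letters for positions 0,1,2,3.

After move 1 (U'): U=WWWW F=OOGG R=GGRR B=RRBB L=BBOO
After move 2 (R): R=RGRG U=WOWG F=OYGY D=YBYR B=WRWB
After move 3 (F'): F=YYOG U=WORR R=BGYG D=BOYR L=BGOW
Query: B face = WRWB

Answer: W R W B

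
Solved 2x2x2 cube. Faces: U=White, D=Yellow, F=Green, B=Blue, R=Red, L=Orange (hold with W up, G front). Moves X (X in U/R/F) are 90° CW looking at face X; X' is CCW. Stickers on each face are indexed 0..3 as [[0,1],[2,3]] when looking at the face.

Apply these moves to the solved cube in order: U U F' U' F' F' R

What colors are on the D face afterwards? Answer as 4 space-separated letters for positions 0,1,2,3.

Answer: O B Y Y

Derivation:
After move 1 (U): U=WWWW F=RRGG R=BBRR B=OOBB L=GGOO
After move 2 (U): U=WWWW F=BBGG R=OORR B=GGBB L=RROO
After move 3 (F'): F=BGBG U=WWOR R=YOYR D=ROYY L=RWOW
After move 4 (U'): U=WRWO F=RWBG R=BGYR B=YOBB L=GGOW
After move 5 (F'): F=WGRB U=WRBY R=OGRR D=GWYY L=GOOW
After move 6 (F'): F=GBWR U=WROR R=WGGR D=OWYY L=GYOB
After move 7 (R): R=GWRG U=WBOR F=GWWY D=OBYY B=RORB
Query: D face = OBYY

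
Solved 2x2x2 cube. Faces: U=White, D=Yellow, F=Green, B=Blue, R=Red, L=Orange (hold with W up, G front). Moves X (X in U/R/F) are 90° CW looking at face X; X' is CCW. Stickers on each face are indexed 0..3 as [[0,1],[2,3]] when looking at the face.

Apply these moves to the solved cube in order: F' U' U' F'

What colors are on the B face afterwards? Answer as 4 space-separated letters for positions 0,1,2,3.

Answer: G G B B

Derivation:
After move 1 (F'): F=GGGG U=WWRR R=YRYR D=OOYY L=OWOW
After move 2 (U'): U=WRWR F=OWGG R=GGYR B=YRBB L=BBOW
After move 3 (U'): U=RRWW F=BBGG R=OWYR B=GGBB L=YROW
After move 4 (F'): F=BGBG U=RROY R=OWOR D=RWYY L=YWOW
Query: B face = GGBB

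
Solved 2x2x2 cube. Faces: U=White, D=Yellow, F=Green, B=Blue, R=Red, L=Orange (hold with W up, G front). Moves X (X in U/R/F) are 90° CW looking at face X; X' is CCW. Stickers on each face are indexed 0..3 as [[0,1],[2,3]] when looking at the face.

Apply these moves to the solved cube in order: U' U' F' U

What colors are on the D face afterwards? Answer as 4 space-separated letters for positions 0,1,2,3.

Answer: R O Y Y

Derivation:
After move 1 (U'): U=WWWW F=OOGG R=GGRR B=RRBB L=BBOO
After move 2 (U'): U=WWWW F=BBGG R=OORR B=GGBB L=RROO
After move 3 (F'): F=BGBG U=WWOR R=YOYR D=ROYY L=RWOW
After move 4 (U): U=OWRW F=YOBG R=GGYR B=RWBB L=BGOW
Query: D face = ROYY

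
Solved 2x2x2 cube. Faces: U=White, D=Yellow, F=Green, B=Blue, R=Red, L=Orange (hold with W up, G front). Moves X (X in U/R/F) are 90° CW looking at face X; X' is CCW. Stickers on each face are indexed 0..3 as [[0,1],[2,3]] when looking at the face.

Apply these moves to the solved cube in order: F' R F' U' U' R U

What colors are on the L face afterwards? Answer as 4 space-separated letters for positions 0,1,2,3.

After move 1 (F'): F=GGGG U=WWRR R=YRYR D=OOYY L=OWOW
After move 2 (R): R=YYRR U=WGRG F=GOGY D=OBYB B=RBWB
After move 3 (F'): F=OYGG U=WGYR R=BYOR D=WWYB L=OGOR
After move 4 (U'): U=GRWY F=OGGG R=OYOR B=BYWB L=RBOR
After move 5 (U'): U=RYGW F=RBGG R=OGOR B=OYWB L=BYOR
After move 6 (R): R=OORG U=RBGG F=RWGB D=WWYO B=WYYB
After move 7 (U): U=GRGB F=OOGB R=WYRG B=BYYB L=RWOR
Query: L face = RWOR

Answer: R W O R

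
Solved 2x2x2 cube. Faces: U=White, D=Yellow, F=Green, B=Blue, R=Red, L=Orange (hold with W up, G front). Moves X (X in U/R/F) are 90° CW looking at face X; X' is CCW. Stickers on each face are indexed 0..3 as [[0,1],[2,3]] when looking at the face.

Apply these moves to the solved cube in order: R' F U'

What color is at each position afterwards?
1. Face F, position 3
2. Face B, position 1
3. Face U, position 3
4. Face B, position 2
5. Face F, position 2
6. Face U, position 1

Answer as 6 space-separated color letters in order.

Answer: W R O Y W O

Derivation:
After move 1 (R'): R=RRRR U=WBWB F=GWGW D=YGYG B=YBYB
After move 2 (F): F=GGWW U=WBOO R=WRBR D=RRYG L=OYOG
After move 3 (U'): U=BOWO F=OYWW R=GGBR B=WRYB L=YBOG
Query 1: F[3] = W
Query 2: B[1] = R
Query 3: U[3] = O
Query 4: B[2] = Y
Query 5: F[2] = W
Query 6: U[1] = O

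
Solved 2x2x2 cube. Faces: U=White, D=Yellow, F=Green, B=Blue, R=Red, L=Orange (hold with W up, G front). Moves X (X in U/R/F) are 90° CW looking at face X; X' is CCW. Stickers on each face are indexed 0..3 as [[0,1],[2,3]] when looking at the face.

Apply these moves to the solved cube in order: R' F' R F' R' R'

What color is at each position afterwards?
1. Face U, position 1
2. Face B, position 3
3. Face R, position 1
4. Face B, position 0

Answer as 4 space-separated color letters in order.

After move 1 (R'): R=RRRR U=WBWB F=GWGW D=YGYG B=YBYB
After move 2 (F'): F=WWGG U=WBRR R=GRYR D=OOYG L=OBOW
After move 3 (R): R=YGRR U=WWRG F=WOGG D=OYYY B=RBBB
After move 4 (F'): F=OGWG U=WWYR R=YGOR D=BWYY L=OGOR
After move 5 (R'): R=GRYO U=WBYR F=OWWR D=BGYG B=YBWB
After move 6 (R'): R=ROGY U=WWYY F=OBWR D=BWYR B=GBGB
Query 1: U[1] = W
Query 2: B[3] = B
Query 3: R[1] = O
Query 4: B[0] = G

Answer: W B O G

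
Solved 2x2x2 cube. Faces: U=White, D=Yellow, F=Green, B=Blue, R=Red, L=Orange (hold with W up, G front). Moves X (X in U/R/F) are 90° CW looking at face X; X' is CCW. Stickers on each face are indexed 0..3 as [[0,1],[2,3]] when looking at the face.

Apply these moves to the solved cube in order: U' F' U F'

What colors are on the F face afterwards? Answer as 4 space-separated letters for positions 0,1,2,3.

Answer: G G Y O

Derivation:
After move 1 (U'): U=WWWW F=OOGG R=GGRR B=RRBB L=BBOO
After move 2 (F'): F=OGOG U=WWGR R=YGYR D=BOYY L=BWOW
After move 3 (U): U=GWRW F=YGOG R=RRYR B=BWBB L=OGOW
After move 4 (F'): F=GGYO U=GWRY R=ORBR D=GWYY L=OWOR
Query: F face = GGYO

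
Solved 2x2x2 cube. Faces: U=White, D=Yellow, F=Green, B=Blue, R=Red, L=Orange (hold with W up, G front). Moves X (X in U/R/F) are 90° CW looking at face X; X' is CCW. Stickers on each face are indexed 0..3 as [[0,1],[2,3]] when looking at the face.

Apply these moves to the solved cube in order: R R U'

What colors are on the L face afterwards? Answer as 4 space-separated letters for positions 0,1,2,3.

After move 1 (R): R=RRRR U=WGWG F=GYGY D=YBYB B=WBWB
After move 2 (R): R=RRRR U=WYWY F=GBGB D=YWYW B=GBGB
After move 3 (U'): U=YYWW F=OOGB R=GBRR B=RRGB L=GBOO
Query: L face = GBOO

Answer: G B O O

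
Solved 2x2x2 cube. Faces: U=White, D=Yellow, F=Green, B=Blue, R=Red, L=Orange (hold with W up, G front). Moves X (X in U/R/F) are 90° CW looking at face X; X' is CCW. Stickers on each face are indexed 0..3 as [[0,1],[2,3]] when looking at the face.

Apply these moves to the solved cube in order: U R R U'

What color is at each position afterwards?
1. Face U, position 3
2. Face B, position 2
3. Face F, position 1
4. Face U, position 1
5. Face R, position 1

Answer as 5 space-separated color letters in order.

Answer: W R G Y B

Derivation:
After move 1 (U): U=WWWW F=RRGG R=BBRR B=OOBB L=GGOO
After move 2 (R): R=RBRB U=WRWG F=RYGY D=YBYO B=WOWB
After move 3 (R): R=RRBB U=WYWY F=RBGO D=YWYW B=GORB
After move 4 (U'): U=YYWW F=GGGO R=RBBB B=RRRB L=GOOO
Query 1: U[3] = W
Query 2: B[2] = R
Query 3: F[1] = G
Query 4: U[1] = Y
Query 5: R[1] = B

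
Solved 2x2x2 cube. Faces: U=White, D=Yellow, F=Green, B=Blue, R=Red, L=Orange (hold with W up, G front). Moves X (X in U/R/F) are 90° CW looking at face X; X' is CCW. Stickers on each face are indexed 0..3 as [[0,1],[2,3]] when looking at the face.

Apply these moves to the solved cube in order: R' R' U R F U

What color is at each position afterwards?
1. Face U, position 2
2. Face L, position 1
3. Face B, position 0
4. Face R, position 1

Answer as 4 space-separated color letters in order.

Answer: B R G O

Derivation:
After move 1 (R'): R=RRRR U=WBWB F=GWGW D=YGYG B=YBYB
After move 2 (R'): R=RRRR U=WYWY F=GBGB D=YWYW B=GBGB
After move 3 (U): U=WWYY F=RRGB R=GBRR B=OOGB L=GBOO
After move 4 (R): R=RGRB U=WRYB F=RWGW D=YGYO B=YOWB
After move 5 (F): F=GRWW U=WROB R=YGBB D=RRYO L=GYOG
After move 6 (U): U=OWBR F=YGWW R=YOBB B=GYWB L=GROG
Query 1: U[2] = B
Query 2: L[1] = R
Query 3: B[0] = G
Query 4: R[1] = O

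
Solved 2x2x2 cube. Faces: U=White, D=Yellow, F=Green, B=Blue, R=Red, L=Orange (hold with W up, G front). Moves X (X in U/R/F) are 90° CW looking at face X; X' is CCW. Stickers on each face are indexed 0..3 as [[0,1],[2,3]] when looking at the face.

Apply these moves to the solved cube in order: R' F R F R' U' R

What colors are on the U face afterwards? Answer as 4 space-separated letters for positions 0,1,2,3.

Answer: B R W Y

Derivation:
After move 1 (R'): R=RRRR U=WBWB F=GWGW D=YGYG B=YBYB
After move 2 (F): F=GGWW U=WBOO R=WRBR D=RRYG L=OYOG
After move 3 (R): R=BWRR U=WGOW F=GRWG D=RYYY B=OBBB
After move 4 (F): F=WGGR U=WGGY R=OWWR D=RBYY L=OROY
After move 5 (R'): R=WROW U=WBGO F=WGGY D=RGYR B=YBBB
After move 6 (U'): U=BOWG F=ORGY R=WGOW B=WRBB L=YBOY
After move 7 (R): R=OWWG U=BRWY F=OGGR D=RBYW B=GROB
Query: U face = BRWY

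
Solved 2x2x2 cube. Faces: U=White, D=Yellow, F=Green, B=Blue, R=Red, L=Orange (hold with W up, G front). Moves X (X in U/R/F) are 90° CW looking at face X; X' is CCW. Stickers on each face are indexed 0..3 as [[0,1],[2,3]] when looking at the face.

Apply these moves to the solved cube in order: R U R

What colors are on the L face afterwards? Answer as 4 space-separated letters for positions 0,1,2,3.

Answer: G Y O O

Derivation:
After move 1 (R): R=RRRR U=WGWG F=GYGY D=YBYB B=WBWB
After move 2 (U): U=WWGG F=RRGY R=WBRR B=OOWB L=GYOO
After move 3 (R): R=RWRB U=WRGY F=RBGB D=YWYO B=GOWB
Query: L face = GYOO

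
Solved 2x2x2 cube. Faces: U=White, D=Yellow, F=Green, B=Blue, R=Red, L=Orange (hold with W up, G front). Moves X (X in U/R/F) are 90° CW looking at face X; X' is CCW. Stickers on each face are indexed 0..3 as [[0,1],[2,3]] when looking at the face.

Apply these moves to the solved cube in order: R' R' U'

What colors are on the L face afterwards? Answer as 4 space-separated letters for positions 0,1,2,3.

After move 1 (R'): R=RRRR U=WBWB F=GWGW D=YGYG B=YBYB
After move 2 (R'): R=RRRR U=WYWY F=GBGB D=YWYW B=GBGB
After move 3 (U'): U=YYWW F=OOGB R=GBRR B=RRGB L=GBOO
Query: L face = GBOO

Answer: G B O O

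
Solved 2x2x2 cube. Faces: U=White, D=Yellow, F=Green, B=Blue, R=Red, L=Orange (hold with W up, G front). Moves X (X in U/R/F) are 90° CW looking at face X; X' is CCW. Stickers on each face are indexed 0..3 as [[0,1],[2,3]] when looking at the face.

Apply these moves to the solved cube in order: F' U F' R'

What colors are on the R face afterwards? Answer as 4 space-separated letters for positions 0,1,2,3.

After move 1 (F'): F=GGGG U=WWRR R=YRYR D=OOYY L=OWOW
After move 2 (U): U=RWRW F=YRGG R=BBYR B=OWBB L=GGOW
After move 3 (F'): F=RGYG U=RWBY R=OBOR D=GWYY L=GWOR
After move 4 (R'): R=BROO U=RBBO F=RWYY D=GGYG B=YWWB
Query: R face = BROO

Answer: B R O O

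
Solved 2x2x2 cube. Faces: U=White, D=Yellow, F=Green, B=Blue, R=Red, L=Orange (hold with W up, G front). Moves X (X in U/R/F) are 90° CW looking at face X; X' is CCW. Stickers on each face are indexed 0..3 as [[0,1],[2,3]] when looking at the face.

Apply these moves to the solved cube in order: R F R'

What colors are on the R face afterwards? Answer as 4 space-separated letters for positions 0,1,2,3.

Answer: R R W G

Derivation:
After move 1 (R): R=RRRR U=WGWG F=GYGY D=YBYB B=WBWB
After move 2 (F): F=GGYY U=WGOO R=WRGR D=RRYB L=OYOB
After move 3 (R'): R=RRWG U=WWOW F=GGYO D=RGYY B=BBRB
Query: R face = RRWG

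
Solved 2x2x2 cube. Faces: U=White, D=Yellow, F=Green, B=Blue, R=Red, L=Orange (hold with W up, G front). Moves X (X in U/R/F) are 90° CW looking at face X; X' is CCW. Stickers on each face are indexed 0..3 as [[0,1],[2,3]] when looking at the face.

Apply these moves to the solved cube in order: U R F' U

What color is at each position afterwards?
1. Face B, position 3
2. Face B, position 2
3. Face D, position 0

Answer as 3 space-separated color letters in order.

Answer: B W G

Derivation:
After move 1 (U): U=WWWW F=RRGG R=BBRR B=OOBB L=GGOO
After move 2 (R): R=RBRB U=WRWG F=RYGY D=YBYO B=WOWB
After move 3 (F'): F=YYRG U=WRRR R=BBYB D=GOYO L=GGOW
After move 4 (U): U=RWRR F=BBRG R=WOYB B=GGWB L=YYOW
Query 1: B[3] = B
Query 2: B[2] = W
Query 3: D[0] = G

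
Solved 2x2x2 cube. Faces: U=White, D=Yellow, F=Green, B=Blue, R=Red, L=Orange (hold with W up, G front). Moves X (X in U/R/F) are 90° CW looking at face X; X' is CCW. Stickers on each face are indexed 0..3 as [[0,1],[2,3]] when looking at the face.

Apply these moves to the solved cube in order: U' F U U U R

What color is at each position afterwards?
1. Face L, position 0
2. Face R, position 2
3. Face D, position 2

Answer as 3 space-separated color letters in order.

Answer: R R Y

Derivation:
After move 1 (U'): U=WWWW F=OOGG R=GGRR B=RRBB L=BBOO
After move 2 (F): F=GOGO U=WWOB R=WGWR D=RGYY L=BYOY
After move 3 (U): U=OWBW F=WGGO R=RRWR B=BYBB L=GOOY
After move 4 (U): U=BOWW F=RRGO R=BYWR B=GOBB L=WGOY
After move 5 (U): U=WBWO F=BYGO R=GOWR B=WGBB L=RROY
After move 6 (R): R=WGRO U=WYWO F=BGGY D=RBYW B=OGBB
Query 1: L[0] = R
Query 2: R[2] = R
Query 3: D[2] = Y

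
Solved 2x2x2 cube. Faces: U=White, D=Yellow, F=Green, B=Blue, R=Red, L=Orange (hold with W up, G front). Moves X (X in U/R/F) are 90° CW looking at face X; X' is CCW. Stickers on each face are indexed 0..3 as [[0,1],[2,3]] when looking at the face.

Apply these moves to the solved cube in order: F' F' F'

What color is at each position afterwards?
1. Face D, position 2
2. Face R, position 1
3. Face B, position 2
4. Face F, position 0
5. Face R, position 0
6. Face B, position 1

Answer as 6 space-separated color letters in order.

Answer: Y R B G W B

Derivation:
After move 1 (F'): F=GGGG U=WWRR R=YRYR D=OOYY L=OWOW
After move 2 (F'): F=GGGG U=WWYY R=OROR D=WWYY L=OROR
After move 3 (F'): F=GGGG U=WWOO R=WRWR D=RRYY L=OYOY
Query 1: D[2] = Y
Query 2: R[1] = R
Query 3: B[2] = B
Query 4: F[0] = G
Query 5: R[0] = W
Query 6: B[1] = B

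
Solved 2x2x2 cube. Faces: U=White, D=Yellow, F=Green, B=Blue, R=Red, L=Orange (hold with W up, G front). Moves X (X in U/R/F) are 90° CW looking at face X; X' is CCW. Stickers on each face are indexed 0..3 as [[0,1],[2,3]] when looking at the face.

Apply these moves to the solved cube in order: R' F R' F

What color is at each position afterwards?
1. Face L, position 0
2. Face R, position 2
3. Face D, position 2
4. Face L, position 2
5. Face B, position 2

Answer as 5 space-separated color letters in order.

After move 1 (R'): R=RRRR U=WBWB F=GWGW D=YGYG B=YBYB
After move 2 (F): F=GGWW U=WBOO R=WRBR D=RRYG L=OYOG
After move 3 (R'): R=RRWB U=WYOY F=GBWO D=RGYW B=GBRB
After move 4 (F): F=WGOB U=WYGY R=ORYB D=WRYW L=OROG
Query 1: L[0] = O
Query 2: R[2] = Y
Query 3: D[2] = Y
Query 4: L[2] = O
Query 5: B[2] = R

Answer: O Y Y O R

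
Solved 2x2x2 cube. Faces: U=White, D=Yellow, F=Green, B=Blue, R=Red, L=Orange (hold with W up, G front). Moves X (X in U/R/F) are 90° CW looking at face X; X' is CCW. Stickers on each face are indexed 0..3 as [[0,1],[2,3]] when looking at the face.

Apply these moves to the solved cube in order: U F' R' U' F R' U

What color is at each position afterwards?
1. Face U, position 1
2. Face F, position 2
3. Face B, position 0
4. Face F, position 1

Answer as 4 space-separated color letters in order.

After move 1 (U): U=WWWW F=RRGG R=BBRR B=OOBB L=GGOO
After move 2 (F'): F=RGRG U=WWBR R=YBYR D=GOYY L=GWOW
After move 3 (R'): R=BRYY U=WBBO F=RWRR D=GGYG B=YOOB
After move 4 (U'): U=BOWB F=GWRR R=RWYY B=BROB L=YOOW
After move 5 (F): F=RGRW U=BOWO R=WWBY D=YRYG L=YGOG
After move 6 (R'): R=WYWB U=BOWB F=RORO D=YGYW B=GRRB
After move 7 (U): U=WBBO F=WYRO R=GRWB B=YGRB L=ROOG
Query 1: U[1] = B
Query 2: F[2] = R
Query 3: B[0] = Y
Query 4: F[1] = Y

Answer: B R Y Y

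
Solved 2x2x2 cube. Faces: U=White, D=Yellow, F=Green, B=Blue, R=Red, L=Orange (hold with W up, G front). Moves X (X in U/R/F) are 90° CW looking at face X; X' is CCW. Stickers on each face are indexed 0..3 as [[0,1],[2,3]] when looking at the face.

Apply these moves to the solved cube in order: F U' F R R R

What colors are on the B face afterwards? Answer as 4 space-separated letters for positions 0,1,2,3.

After move 1 (F): F=GGGG U=WWOO R=WRWR D=RRYY L=OYOY
After move 2 (U'): U=WOWO F=OYGG R=GGWR B=WRBB L=BBOY
After move 3 (F): F=GOGY U=WOYB R=WGOR D=WGYY L=BROR
After move 4 (R): R=OWRG U=WOYY F=GGGY D=WBYW B=BROB
After move 5 (R): R=ROGW U=WGYY F=GBGW D=WOYB B=YROB
After move 6 (R): R=GRWO U=WBYW F=GOGB D=WOYY B=YRGB
Query: B face = YRGB

Answer: Y R G B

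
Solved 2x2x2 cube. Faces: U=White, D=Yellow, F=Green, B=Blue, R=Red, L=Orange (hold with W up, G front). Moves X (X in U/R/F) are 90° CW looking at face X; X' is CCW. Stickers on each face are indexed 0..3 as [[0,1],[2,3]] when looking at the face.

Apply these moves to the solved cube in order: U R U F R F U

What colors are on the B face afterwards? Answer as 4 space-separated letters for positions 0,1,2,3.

After move 1 (U): U=WWWW F=RRGG R=BBRR B=OOBB L=GGOO
After move 2 (R): R=RBRB U=WRWG F=RYGY D=YBYO B=WOWB
After move 3 (U): U=WWGR F=RBGY R=WORB B=GGWB L=RYOO
After move 4 (F): F=GRYB U=WWOY R=GORB D=RWYO L=RYOB
After move 5 (R): R=RGBO U=WROB F=GWYO D=RWYG B=YGWB
After move 6 (F): F=YGOW U=WRBY R=OGBO D=BRYG L=RROW
After move 7 (U): U=BWYR F=OGOW R=YGBO B=RRWB L=YGOW
Query: B face = RRWB

Answer: R R W B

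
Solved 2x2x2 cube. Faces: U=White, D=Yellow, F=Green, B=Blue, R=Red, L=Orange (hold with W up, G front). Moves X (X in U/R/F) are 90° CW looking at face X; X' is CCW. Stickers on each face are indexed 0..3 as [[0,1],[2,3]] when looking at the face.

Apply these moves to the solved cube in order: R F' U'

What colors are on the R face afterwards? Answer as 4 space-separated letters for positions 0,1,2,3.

Answer: Y Y Y R

Derivation:
After move 1 (R): R=RRRR U=WGWG F=GYGY D=YBYB B=WBWB
After move 2 (F'): F=YYGG U=WGRR R=BRYR D=OOYB L=OGOW
After move 3 (U'): U=GRWR F=OGGG R=YYYR B=BRWB L=WBOW
Query: R face = YYYR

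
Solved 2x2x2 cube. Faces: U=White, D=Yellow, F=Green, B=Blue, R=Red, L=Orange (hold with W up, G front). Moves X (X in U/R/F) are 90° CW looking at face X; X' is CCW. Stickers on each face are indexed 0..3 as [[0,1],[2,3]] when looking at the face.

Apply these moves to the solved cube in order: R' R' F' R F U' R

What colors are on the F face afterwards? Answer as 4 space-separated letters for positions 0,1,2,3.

Answer: O Y W G

Derivation:
After move 1 (R'): R=RRRR U=WBWB F=GWGW D=YGYG B=YBYB
After move 2 (R'): R=RRRR U=WYWY F=GBGB D=YWYW B=GBGB
After move 3 (F'): F=BBGG U=WYRR R=WRYR D=OOYW L=OYOW
After move 4 (R): R=YWRR U=WBRG F=BOGW D=OGYG B=RBYB
After move 5 (F): F=GBWO U=WBWY R=RWGR D=RYYG L=OOOG
After move 6 (U'): U=BYWW F=OOWO R=GBGR B=RWYB L=RBOG
After move 7 (R): R=GGRB U=BOWO F=OYWG D=RYYR B=WWYB
Query: F face = OYWG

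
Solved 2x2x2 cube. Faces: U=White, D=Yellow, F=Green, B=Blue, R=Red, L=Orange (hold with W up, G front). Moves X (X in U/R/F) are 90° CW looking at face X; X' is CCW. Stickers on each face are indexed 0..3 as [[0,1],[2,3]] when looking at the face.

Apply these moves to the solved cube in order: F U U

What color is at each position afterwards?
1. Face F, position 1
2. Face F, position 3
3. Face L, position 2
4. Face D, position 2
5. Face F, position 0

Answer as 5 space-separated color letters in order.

After move 1 (F): F=GGGG U=WWOO R=WRWR D=RRYY L=OYOY
After move 2 (U): U=OWOW F=WRGG R=BBWR B=OYBB L=GGOY
After move 3 (U): U=OOWW F=BBGG R=OYWR B=GGBB L=WROY
Query 1: F[1] = B
Query 2: F[3] = G
Query 3: L[2] = O
Query 4: D[2] = Y
Query 5: F[0] = B

Answer: B G O Y B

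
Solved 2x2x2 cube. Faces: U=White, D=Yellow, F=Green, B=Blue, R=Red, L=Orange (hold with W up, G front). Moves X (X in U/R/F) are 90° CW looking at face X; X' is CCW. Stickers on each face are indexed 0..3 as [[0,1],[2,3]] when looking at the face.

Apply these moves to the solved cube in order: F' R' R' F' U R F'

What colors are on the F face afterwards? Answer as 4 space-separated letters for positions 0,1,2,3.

After move 1 (F'): F=GGGG U=WWRR R=YRYR D=OOYY L=OWOW
After move 2 (R'): R=RRYY U=WBRB F=GWGR D=OGYG B=YBOB
After move 3 (R'): R=RYRY U=WORY F=GBGB D=OWYR B=GBGB
After move 4 (F'): F=BBGG U=WORR R=WYOY D=WWYR L=OYOR
After move 5 (U): U=RWRO F=WYGG R=GBOY B=OYGB L=BBOR
After move 6 (R): R=OGYB U=RYRG F=WWGR D=WGYO B=OYWB
After move 7 (F'): F=WRWG U=RYOY R=GGWB D=BRYO L=BGOR
Query: F face = WRWG

Answer: W R W G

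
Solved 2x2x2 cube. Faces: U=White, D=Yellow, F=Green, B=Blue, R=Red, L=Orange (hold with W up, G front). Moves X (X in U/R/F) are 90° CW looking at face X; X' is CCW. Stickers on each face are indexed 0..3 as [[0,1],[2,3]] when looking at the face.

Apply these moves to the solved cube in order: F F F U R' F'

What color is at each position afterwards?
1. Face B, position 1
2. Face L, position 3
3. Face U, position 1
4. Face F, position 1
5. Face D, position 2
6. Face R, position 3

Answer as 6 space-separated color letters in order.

Answer: W R B W Y Y

Derivation:
After move 1 (F): F=GGGG U=WWOO R=WRWR D=RRYY L=OYOY
After move 2 (F): F=GGGG U=WWYY R=OROR D=WWYY L=OROR
After move 3 (F): F=GGGG U=WWRR R=YRYR D=OOYY L=OWOW
After move 4 (U): U=RWRW F=YRGG R=BBYR B=OWBB L=GGOW
After move 5 (R'): R=BRBY U=RBRO F=YWGW D=ORYG B=YWOB
After move 6 (F'): F=WWYG U=RBBB R=RROY D=GWYG L=GOOR
Query 1: B[1] = W
Query 2: L[3] = R
Query 3: U[1] = B
Query 4: F[1] = W
Query 5: D[2] = Y
Query 6: R[3] = Y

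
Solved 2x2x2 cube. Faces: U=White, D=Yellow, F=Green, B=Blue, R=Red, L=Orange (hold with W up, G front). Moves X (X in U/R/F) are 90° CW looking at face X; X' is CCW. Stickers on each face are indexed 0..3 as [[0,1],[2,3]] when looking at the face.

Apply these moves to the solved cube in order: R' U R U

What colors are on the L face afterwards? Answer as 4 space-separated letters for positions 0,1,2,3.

Answer: R G O O

Derivation:
After move 1 (R'): R=RRRR U=WBWB F=GWGW D=YGYG B=YBYB
After move 2 (U): U=WWBB F=RRGW R=YBRR B=OOYB L=GWOO
After move 3 (R): R=RYRB U=WRBW F=RGGG D=YYYO B=BOWB
After move 4 (U): U=BWWR F=RYGG R=BORB B=GWWB L=RGOO
Query: L face = RGOO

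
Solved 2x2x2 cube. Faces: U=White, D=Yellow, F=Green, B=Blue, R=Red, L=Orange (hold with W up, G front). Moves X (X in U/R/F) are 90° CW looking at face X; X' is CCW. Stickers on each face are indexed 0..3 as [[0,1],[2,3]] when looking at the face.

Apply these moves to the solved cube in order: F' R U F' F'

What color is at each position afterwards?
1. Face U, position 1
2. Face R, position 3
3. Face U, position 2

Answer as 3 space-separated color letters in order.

Answer: W R B

Derivation:
After move 1 (F'): F=GGGG U=WWRR R=YRYR D=OOYY L=OWOW
After move 2 (R): R=YYRR U=WGRG F=GOGY D=OBYB B=RBWB
After move 3 (U): U=RWGG F=YYGY R=RBRR B=OWWB L=GOOW
After move 4 (F'): F=YYYG U=RWRR R=BBOR D=OWYB L=GGOG
After move 5 (F'): F=YGYY U=RWBO R=WBOR D=GGYB L=GROR
Query 1: U[1] = W
Query 2: R[3] = R
Query 3: U[2] = B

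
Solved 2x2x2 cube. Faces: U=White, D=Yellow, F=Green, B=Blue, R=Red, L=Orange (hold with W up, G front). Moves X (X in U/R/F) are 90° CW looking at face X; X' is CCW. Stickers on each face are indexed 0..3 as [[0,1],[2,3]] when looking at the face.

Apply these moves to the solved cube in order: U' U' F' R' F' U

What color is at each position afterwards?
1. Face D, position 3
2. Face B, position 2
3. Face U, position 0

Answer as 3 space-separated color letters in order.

After move 1 (U'): U=WWWW F=OOGG R=GGRR B=RRBB L=BBOO
After move 2 (U'): U=WWWW F=BBGG R=OORR B=GGBB L=RROO
After move 3 (F'): F=BGBG U=WWOR R=YOYR D=ROYY L=RWOW
After move 4 (R'): R=ORYY U=WBOG F=BWBR D=RGYG B=YGOB
After move 5 (F'): F=WRBB U=WBOY R=GRRY D=WWYG L=RGOO
After move 6 (U): U=OWYB F=GRBB R=YGRY B=RGOB L=WROO
Query 1: D[3] = G
Query 2: B[2] = O
Query 3: U[0] = O

Answer: G O O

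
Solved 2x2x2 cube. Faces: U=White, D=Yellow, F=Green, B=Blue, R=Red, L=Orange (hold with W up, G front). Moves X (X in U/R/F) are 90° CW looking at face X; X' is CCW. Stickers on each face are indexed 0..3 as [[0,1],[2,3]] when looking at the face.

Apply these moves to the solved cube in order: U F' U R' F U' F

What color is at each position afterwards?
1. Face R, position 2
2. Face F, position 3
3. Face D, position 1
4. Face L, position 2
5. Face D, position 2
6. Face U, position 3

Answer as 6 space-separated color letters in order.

After move 1 (U): U=WWWW F=RRGG R=BBRR B=OOBB L=GGOO
After move 2 (F'): F=RGRG U=WWBR R=YBYR D=GOYY L=GWOW
After move 3 (U): U=BWRW F=YBRG R=OOYR B=GWBB L=RGOW
After move 4 (R'): R=OROY U=BBRG F=YWRW D=GBYG B=YWOB
After move 5 (F): F=RYWW U=BBWG R=RRGY D=OOYG L=RGOB
After move 6 (U'): U=BGBW F=RGWW R=RYGY B=RROB L=YWOB
After move 7 (F): F=WRWG U=BGBW R=BYWY D=GRYG L=YOOO
Query 1: R[2] = W
Query 2: F[3] = G
Query 3: D[1] = R
Query 4: L[2] = O
Query 5: D[2] = Y
Query 6: U[3] = W

Answer: W G R O Y W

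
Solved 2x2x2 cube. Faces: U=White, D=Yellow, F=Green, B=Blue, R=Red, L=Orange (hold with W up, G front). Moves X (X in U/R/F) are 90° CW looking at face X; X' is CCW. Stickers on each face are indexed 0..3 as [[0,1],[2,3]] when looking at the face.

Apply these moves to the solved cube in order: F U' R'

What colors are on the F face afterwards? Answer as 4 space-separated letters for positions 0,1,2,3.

Answer: O O G O

Derivation:
After move 1 (F): F=GGGG U=WWOO R=WRWR D=RRYY L=OYOY
After move 2 (U'): U=WOWO F=OYGG R=GGWR B=WRBB L=BBOY
After move 3 (R'): R=GRGW U=WBWW F=OOGO D=RYYG B=YRRB
Query: F face = OOGO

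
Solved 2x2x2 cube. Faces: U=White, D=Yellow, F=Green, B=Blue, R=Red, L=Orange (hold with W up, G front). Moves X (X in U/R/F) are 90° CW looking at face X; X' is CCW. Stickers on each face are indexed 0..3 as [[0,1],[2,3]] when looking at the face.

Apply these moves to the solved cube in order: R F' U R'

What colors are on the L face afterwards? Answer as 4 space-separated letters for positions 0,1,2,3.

After move 1 (R): R=RRRR U=WGWG F=GYGY D=YBYB B=WBWB
After move 2 (F'): F=YYGG U=WGRR R=BRYR D=OOYB L=OGOW
After move 3 (U): U=RWRG F=BRGG R=WBYR B=OGWB L=YYOW
After move 4 (R'): R=BRWY U=RWRO F=BWGG D=ORYG B=BGOB
Query: L face = YYOW

Answer: Y Y O W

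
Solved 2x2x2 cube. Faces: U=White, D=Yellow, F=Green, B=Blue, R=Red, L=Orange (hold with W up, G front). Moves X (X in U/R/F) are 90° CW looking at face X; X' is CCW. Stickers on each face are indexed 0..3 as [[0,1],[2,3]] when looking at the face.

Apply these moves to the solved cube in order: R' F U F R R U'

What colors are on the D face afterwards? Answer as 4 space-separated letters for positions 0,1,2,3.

After move 1 (R'): R=RRRR U=WBWB F=GWGW D=YGYG B=YBYB
After move 2 (F): F=GGWW U=WBOO R=WRBR D=RRYG L=OYOG
After move 3 (U): U=OWOB F=WRWW R=YBBR B=OYYB L=GGOG
After move 4 (F): F=WWWR U=OWGG R=OBBR D=BYYG L=GROR
After move 5 (R): R=BORB U=OWGR F=WYWG D=BYYO B=GYWB
After move 6 (R): R=RBBO U=OYGG F=WYWO D=BWYG B=RYWB
After move 7 (U'): U=YGOG F=GRWO R=WYBO B=RBWB L=RYOR
Query: D face = BWYG

Answer: B W Y G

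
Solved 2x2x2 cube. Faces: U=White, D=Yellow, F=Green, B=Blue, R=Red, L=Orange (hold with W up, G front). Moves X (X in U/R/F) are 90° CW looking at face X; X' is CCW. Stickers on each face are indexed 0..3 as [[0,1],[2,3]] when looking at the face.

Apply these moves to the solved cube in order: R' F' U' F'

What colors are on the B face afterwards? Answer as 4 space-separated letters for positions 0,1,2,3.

Answer: G R Y B

Derivation:
After move 1 (R'): R=RRRR U=WBWB F=GWGW D=YGYG B=YBYB
After move 2 (F'): F=WWGG U=WBRR R=GRYR D=OOYG L=OBOW
After move 3 (U'): U=BRWR F=OBGG R=WWYR B=GRYB L=YBOW
After move 4 (F'): F=BGOG U=BRWY R=OWOR D=BWYG L=YROW
Query: B face = GRYB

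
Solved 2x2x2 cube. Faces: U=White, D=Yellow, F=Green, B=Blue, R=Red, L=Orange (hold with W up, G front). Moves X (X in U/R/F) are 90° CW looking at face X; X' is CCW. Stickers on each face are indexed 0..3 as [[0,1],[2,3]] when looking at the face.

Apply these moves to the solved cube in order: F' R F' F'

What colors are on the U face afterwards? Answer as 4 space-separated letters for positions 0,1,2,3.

Answer: W G B O

Derivation:
After move 1 (F'): F=GGGG U=WWRR R=YRYR D=OOYY L=OWOW
After move 2 (R): R=YYRR U=WGRG F=GOGY D=OBYB B=RBWB
After move 3 (F'): F=OYGG U=WGYR R=BYOR D=WWYB L=OGOR
After move 4 (F'): F=YGOG U=WGBO R=WYWR D=GRYB L=OROY
Query: U face = WGBO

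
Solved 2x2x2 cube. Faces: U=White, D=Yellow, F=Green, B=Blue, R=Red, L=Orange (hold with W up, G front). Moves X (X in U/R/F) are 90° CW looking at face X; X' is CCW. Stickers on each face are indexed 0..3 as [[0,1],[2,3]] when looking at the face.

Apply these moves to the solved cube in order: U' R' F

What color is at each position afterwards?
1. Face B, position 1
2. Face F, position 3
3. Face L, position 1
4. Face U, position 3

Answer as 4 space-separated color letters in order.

After move 1 (U'): U=WWWW F=OOGG R=GGRR B=RRBB L=BBOO
After move 2 (R'): R=GRGR U=WBWR F=OWGW D=YOYG B=YRYB
After move 3 (F): F=GOWW U=WBOB R=WRRR D=GGYG L=BYOO
Query 1: B[1] = R
Query 2: F[3] = W
Query 3: L[1] = Y
Query 4: U[3] = B

Answer: R W Y B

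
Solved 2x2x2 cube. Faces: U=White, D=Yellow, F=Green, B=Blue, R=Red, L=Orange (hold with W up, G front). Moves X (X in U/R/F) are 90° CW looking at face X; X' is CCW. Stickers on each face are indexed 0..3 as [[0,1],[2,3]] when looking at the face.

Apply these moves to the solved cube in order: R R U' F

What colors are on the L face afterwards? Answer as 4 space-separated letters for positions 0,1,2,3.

After move 1 (R): R=RRRR U=WGWG F=GYGY D=YBYB B=WBWB
After move 2 (R): R=RRRR U=WYWY F=GBGB D=YWYW B=GBGB
After move 3 (U'): U=YYWW F=OOGB R=GBRR B=RRGB L=GBOO
After move 4 (F): F=GOBO U=YYOB R=WBWR D=RGYW L=GYOW
Query: L face = GYOW

Answer: G Y O W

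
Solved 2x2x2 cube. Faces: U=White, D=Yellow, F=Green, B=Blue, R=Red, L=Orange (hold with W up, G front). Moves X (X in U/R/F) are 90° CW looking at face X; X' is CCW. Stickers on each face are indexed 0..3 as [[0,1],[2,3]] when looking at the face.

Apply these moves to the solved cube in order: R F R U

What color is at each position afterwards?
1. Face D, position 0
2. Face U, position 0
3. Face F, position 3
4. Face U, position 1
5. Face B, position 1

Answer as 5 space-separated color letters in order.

After move 1 (R): R=RRRR U=WGWG F=GYGY D=YBYB B=WBWB
After move 2 (F): F=GGYY U=WGOO R=WRGR D=RRYB L=OYOB
After move 3 (R): R=GWRR U=WGOY F=GRYB D=RWYW B=OBGB
After move 4 (U): U=OWYG F=GWYB R=OBRR B=OYGB L=GROB
Query 1: D[0] = R
Query 2: U[0] = O
Query 3: F[3] = B
Query 4: U[1] = W
Query 5: B[1] = Y

Answer: R O B W Y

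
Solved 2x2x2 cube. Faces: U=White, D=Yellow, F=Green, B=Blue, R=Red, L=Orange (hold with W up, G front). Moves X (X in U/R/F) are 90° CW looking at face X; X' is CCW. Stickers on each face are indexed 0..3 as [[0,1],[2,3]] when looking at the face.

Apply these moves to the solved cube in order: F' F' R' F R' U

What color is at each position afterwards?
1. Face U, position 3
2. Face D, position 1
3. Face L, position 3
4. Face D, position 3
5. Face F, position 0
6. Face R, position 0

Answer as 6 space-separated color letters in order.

Answer: W G G W R G

Derivation:
After move 1 (F'): F=GGGG U=WWRR R=YRYR D=OOYY L=OWOW
After move 2 (F'): F=GGGG U=WWYY R=OROR D=WWYY L=OROR
After move 3 (R'): R=RROO U=WBYB F=GWGY D=WGYG B=YBWB
After move 4 (F): F=GGYW U=WBRR R=YRBO D=ORYG L=OWOG
After move 5 (R'): R=ROYB U=WWRY F=GBYR D=OGYW B=GBRB
After move 6 (U): U=RWYW F=ROYR R=GBYB B=OWRB L=GBOG
Query 1: U[3] = W
Query 2: D[1] = G
Query 3: L[3] = G
Query 4: D[3] = W
Query 5: F[0] = R
Query 6: R[0] = G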